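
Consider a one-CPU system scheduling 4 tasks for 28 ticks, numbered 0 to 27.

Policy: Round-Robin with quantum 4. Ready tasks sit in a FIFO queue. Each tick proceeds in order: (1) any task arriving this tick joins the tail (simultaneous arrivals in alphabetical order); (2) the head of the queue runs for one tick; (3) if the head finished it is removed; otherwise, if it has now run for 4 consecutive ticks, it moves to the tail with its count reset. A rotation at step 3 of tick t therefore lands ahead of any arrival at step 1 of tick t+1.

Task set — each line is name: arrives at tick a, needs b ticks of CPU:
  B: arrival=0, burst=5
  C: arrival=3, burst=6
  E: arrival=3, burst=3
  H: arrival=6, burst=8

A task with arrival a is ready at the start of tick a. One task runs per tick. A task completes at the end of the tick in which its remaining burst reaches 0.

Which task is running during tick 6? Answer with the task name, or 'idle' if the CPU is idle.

running at tick 6 = C

t=0: queue=[B] q_used=0 → run B
t=1: queue=[B] q_used=1 → run B
t=2: queue=[B] q_used=2 → run B
t=3: queue=[B,C,E] q_used=3 → run B
t=4: queue=[C,E,B] q_used=0 → run C
t=5: queue=[C,E,B] q_used=1 → run C
t=6: queue=[C,E,B,H] q_used=2 → run C
t=7: queue=[C,E,B,H] q_used=3 → run C
t=8: queue=[E,B,H,C] q_used=0 → run E
t=9: queue=[E,B,H,C] q_used=1 → run E
t=10: queue=[E,B,H,C] q_used=2 → run E
t=11: queue=[B,H,C] q_used=0 → run B
t=12: queue=[H,C] q_used=0 → run H
t=13: queue=[H,C] q_used=1 → run H
t=14: queue=[H,C] q_used=2 → run H
t=15: queue=[H,C] q_used=3 → run H
t=16: queue=[C,H] q_used=0 → run C
t=17: queue=[C,H] q_used=1 → run C
t=18: queue=[H] q_used=0 → run H
t=19: queue=[H] q_used=1 → run H
t=20: queue=[H] q_used=2 → run H
t=21: queue=[H] q_used=3 → run H
t=22: (idle)
t=23: (idle)
t=24: (idle)
t=25: (idle)
t=26: (idle)
t=27: (idle)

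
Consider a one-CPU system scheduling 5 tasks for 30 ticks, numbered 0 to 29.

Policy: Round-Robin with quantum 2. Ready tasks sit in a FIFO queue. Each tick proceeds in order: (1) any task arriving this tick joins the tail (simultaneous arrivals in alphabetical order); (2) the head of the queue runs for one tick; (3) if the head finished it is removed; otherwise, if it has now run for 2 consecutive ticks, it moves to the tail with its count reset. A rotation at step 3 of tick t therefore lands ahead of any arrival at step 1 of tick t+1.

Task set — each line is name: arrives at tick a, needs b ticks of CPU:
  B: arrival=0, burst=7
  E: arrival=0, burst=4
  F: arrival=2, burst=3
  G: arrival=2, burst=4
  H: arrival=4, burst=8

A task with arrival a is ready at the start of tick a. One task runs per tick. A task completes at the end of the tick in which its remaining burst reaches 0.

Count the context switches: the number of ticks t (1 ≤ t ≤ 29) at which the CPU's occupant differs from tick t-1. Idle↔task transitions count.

t=0: queue=[B,E] q_used=0 → run B
t=1: queue=[B,E] q_used=1 → run B
t=2: queue=[E,B,F,G] q_used=0 → run E
t=3: queue=[E,B,F,G] q_used=1 → run E
t=4: queue=[B,F,G,E,H] q_used=0 → run B
t=5: queue=[B,F,G,E,H] q_used=1 → run B
t=6: queue=[F,G,E,H,B] q_used=0 → run F
t=7: queue=[F,G,E,H,B] q_used=1 → run F
t=8: queue=[G,E,H,B,F] q_used=0 → run G
t=9: queue=[G,E,H,B,F] q_used=1 → run G
t=10: queue=[E,H,B,F,G] q_used=0 → run E
t=11: queue=[E,H,B,F,G] q_used=1 → run E
t=12: queue=[H,B,F,G] q_used=0 → run H
t=13: queue=[H,B,F,G] q_used=1 → run H
t=14: queue=[B,F,G,H] q_used=0 → run B
t=15: queue=[B,F,G,H] q_used=1 → run B
t=16: queue=[F,G,H,B] q_used=0 → run F
t=17: queue=[G,H,B] q_used=0 → run G
t=18: queue=[G,H,B] q_used=1 → run G
t=19: queue=[H,B] q_used=0 → run H
t=20: queue=[H,B] q_used=1 → run H
t=21: queue=[B,H] q_used=0 → run B
t=22: queue=[H] q_used=0 → run H
t=23: queue=[H] q_used=1 → run H
t=24: queue=[H] q_used=0 → run H
t=25: queue=[H] q_used=1 → run H
t=26: (idle)
t=27: (idle)
t=28: (idle)
t=29: (idle)

context switches = 13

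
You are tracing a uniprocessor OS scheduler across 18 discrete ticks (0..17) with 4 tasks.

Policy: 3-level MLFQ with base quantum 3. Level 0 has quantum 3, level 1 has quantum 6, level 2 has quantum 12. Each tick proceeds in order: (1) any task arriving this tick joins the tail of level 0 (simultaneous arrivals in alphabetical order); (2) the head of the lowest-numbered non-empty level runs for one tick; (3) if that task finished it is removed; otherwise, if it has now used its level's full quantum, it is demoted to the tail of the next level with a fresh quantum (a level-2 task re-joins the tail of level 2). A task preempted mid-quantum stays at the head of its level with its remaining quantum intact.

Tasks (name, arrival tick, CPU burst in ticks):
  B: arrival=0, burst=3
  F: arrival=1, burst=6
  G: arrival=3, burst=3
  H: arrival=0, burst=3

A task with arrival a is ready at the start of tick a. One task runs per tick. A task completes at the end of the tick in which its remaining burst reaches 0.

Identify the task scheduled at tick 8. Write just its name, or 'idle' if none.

t=0: L0/L1/L2 = BH/-/- → run B
t=1: L0/L1/L2 = BHF/-/- → run B
t=2: L0/L1/L2 = BHF/-/- → run B
t=3: L0/L1/L2 = HFG/-/- → run H
t=4: L0/L1/L2 = HFG/-/- → run H
t=5: L0/L1/L2 = HFG/-/- → run H
t=6: L0/L1/L2 = FG/-/- → run F
t=7: L0/L1/L2 = FG/-/- → run F
t=8: L0/L1/L2 = FG/-/- → run F
t=9: L0/L1/L2 = G/F/- → run G
t=10: L0/L1/L2 = G/F/- → run G
t=11: L0/L1/L2 = G/F/- → run G
t=12: L0/L1/L2 = -/F/- → run F
t=13: L0/L1/L2 = -/F/- → run F
t=14: L0/L1/L2 = -/F/- → run F
t=15: (idle)
t=16: (idle)
t=17: (idle)

running at tick 8 = F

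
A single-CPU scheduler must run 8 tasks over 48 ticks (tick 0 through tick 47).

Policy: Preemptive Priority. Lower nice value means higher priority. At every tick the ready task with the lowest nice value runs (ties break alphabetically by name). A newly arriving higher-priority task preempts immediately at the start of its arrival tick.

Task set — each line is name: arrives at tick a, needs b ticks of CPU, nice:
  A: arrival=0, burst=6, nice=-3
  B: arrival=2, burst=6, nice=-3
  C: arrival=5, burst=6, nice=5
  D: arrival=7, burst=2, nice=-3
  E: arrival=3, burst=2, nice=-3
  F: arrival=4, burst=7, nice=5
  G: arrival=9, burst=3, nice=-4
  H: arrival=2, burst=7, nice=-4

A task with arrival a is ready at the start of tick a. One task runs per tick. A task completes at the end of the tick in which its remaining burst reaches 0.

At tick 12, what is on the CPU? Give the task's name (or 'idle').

running at tick 12 = A

t=0: ready={A} → run A
t=1: ready={A} → run A
t=2: ready={A,B,H} → run H
t=3: ready={A,B,E,H} → run H
t=4: ready={A,B,E,F,H} → run H
t=5: ready={A,B,C,E,F,H} → run H
t=6: ready={A,B,C,E,F,H} → run H
t=7: ready={A,B,C,D,E,F,H} → run H
t=8: ready={A,B,C,D,E,F,H} → run H
t=9: ready={A,B,C,D,E,F,G} → run G
t=10: ready={A,B,C,D,E,F,G} → run G
t=11: ready={A,B,C,D,E,F,G} → run G
t=12: ready={A,B,C,D,E,F} → run A
t=13: ready={A,B,C,D,E,F} → run A
t=14: ready={A,B,C,D,E,F} → run A
t=15: ready={A,B,C,D,E,F} → run A
t=16: ready={B,C,D,E,F} → run B
t=17: ready={B,C,D,E,F} → run B
t=18: ready={B,C,D,E,F} → run B
t=19: ready={B,C,D,E,F} → run B
t=20: ready={B,C,D,E,F} → run B
t=21: ready={B,C,D,E,F} → run B
t=22: ready={C,D,E,F} → run D
t=23: ready={C,D,E,F} → run D
t=24: ready={C,E,F} → run E
t=25: ready={C,E,F} → run E
t=26: ready={C,F} → run C
t=27: ready={C,F} → run C
t=28: ready={C,F} → run C
t=29: ready={C,F} → run C
t=30: ready={C,F} → run C
t=31: ready={C,F} → run C
t=32: ready={F} → run F
t=33: ready={F} → run F
t=34: ready={F} → run F
t=35: ready={F} → run F
t=36: ready={F} → run F
t=37: ready={F} → run F
t=38: ready={F} → run F
t=39: (idle)
t=40: (idle)
t=41: (idle)
t=42: (idle)
t=43: (idle)
t=44: (idle)
t=45: (idle)
t=46: (idle)
t=47: (idle)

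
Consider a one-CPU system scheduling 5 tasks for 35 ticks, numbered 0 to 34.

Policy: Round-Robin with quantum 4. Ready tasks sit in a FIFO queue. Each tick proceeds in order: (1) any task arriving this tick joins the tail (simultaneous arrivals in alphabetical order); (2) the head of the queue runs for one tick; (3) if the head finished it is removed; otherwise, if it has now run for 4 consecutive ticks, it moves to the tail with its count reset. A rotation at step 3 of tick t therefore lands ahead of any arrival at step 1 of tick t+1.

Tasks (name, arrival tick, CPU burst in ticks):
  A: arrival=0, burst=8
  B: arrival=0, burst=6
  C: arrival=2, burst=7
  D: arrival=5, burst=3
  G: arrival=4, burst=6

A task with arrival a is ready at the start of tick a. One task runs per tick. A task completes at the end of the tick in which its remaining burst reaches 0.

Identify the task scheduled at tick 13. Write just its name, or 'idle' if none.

running at tick 13 = A

t=0: queue=[A,B] q_used=0 → run A
t=1: queue=[A,B] q_used=1 → run A
t=2: queue=[A,B,C] q_used=2 → run A
t=3: queue=[A,B,C] q_used=3 → run A
t=4: queue=[B,C,A,G] q_used=0 → run B
t=5: queue=[B,C,A,G,D] q_used=1 → run B
t=6: queue=[B,C,A,G,D] q_used=2 → run B
t=7: queue=[B,C,A,G,D] q_used=3 → run B
t=8: queue=[C,A,G,D,B] q_used=0 → run C
t=9: queue=[C,A,G,D,B] q_used=1 → run C
t=10: queue=[C,A,G,D,B] q_used=2 → run C
t=11: queue=[C,A,G,D,B] q_used=3 → run C
t=12: queue=[A,G,D,B,C] q_used=0 → run A
t=13: queue=[A,G,D,B,C] q_used=1 → run A
t=14: queue=[A,G,D,B,C] q_used=2 → run A
t=15: queue=[A,G,D,B,C] q_used=3 → run A
t=16: queue=[G,D,B,C] q_used=0 → run G
t=17: queue=[G,D,B,C] q_used=1 → run G
t=18: queue=[G,D,B,C] q_used=2 → run G
t=19: queue=[G,D,B,C] q_used=3 → run G
t=20: queue=[D,B,C,G] q_used=0 → run D
t=21: queue=[D,B,C,G] q_used=1 → run D
t=22: queue=[D,B,C,G] q_used=2 → run D
t=23: queue=[B,C,G] q_used=0 → run B
t=24: queue=[B,C,G] q_used=1 → run B
t=25: queue=[C,G] q_used=0 → run C
t=26: queue=[C,G] q_used=1 → run C
t=27: queue=[C,G] q_used=2 → run C
t=28: queue=[G] q_used=0 → run G
t=29: queue=[G] q_used=1 → run G
t=30: (idle)
t=31: (idle)
t=32: (idle)
t=33: (idle)
t=34: (idle)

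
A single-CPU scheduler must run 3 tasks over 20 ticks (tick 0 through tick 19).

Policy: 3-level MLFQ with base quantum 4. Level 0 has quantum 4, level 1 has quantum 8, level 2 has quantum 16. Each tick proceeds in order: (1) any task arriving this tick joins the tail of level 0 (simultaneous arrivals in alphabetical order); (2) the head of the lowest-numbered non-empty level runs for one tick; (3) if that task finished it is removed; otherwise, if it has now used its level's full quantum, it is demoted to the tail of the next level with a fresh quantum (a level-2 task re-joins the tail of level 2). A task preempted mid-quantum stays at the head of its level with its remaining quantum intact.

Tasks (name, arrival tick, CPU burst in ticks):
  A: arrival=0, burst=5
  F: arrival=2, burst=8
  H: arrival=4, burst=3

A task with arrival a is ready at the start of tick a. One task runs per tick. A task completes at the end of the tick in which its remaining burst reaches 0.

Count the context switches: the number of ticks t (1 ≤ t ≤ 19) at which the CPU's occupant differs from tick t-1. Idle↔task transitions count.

context switches = 5

t=0: L0/L1/L2 = A/-/- → run A
t=1: L0/L1/L2 = A/-/- → run A
t=2: L0/L1/L2 = AF/-/- → run A
t=3: L0/L1/L2 = AF/-/- → run A
t=4: L0/L1/L2 = FH/A/- → run F
t=5: L0/L1/L2 = FH/A/- → run F
t=6: L0/L1/L2 = FH/A/- → run F
t=7: L0/L1/L2 = FH/A/- → run F
t=8: L0/L1/L2 = H/AF/- → run H
t=9: L0/L1/L2 = H/AF/- → run H
t=10: L0/L1/L2 = H/AF/- → run H
t=11: L0/L1/L2 = -/AF/- → run A
t=12: L0/L1/L2 = -/F/- → run F
t=13: L0/L1/L2 = -/F/- → run F
t=14: L0/L1/L2 = -/F/- → run F
t=15: L0/L1/L2 = -/F/- → run F
t=16: (idle)
t=17: (idle)
t=18: (idle)
t=19: (idle)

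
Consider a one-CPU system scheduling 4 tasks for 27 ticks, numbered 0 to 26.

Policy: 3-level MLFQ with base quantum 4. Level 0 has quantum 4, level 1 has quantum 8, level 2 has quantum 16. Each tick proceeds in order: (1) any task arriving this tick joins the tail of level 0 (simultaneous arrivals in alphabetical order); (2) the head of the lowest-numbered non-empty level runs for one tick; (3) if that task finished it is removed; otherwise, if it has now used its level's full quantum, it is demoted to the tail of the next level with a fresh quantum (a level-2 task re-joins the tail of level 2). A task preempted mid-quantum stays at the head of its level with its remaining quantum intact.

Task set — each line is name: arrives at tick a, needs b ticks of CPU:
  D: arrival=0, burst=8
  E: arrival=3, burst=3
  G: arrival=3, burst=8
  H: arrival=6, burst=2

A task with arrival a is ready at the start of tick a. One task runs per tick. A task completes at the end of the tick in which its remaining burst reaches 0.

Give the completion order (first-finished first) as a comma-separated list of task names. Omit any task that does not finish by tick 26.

completion order = E, H, D, G

t=0: L0/L1/L2 = D/-/- → run D
t=1: L0/L1/L2 = D/-/- → run D
t=2: L0/L1/L2 = D/-/- → run D
t=3: L0/L1/L2 = DEG/-/- → run D
t=4: L0/L1/L2 = EG/D/- → run E
t=5: L0/L1/L2 = EG/D/- → run E
t=6: L0/L1/L2 = EGH/D/- → run E
t=7: L0/L1/L2 = GH/D/- → run G
t=8: L0/L1/L2 = GH/D/- → run G
t=9: L0/L1/L2 = GH/D/- → run G
t=10: L0/L1/L2 = GH/D/- → run G
t=11: L0/L1/L2 = H/DG/- → run H
t=12: L0/L1/L2 = H/DG/- → run H
t=13: L0/L1/L2 = -/DG/- → run D
t=14: L0/L1/L2 = -/DG/- → run D
t=15: L0/L1/L2 = -/DG/- → run D
t=16: L0/L1/L2 = -/DG/- → run D
t=17: L0/L1/L2 = -/G/- → run G
t=18: L0/L1/L2 = -/G/- → run G
t=19: L0/L1/L2 = -/G/- → run G
t=20: L0/L1/L2 = -/G/- → run G
t=21: (idle)
t=22: (idle)
t=23: (idle)
t=24: (idle)
t=25: (idle)
t=26: (idle)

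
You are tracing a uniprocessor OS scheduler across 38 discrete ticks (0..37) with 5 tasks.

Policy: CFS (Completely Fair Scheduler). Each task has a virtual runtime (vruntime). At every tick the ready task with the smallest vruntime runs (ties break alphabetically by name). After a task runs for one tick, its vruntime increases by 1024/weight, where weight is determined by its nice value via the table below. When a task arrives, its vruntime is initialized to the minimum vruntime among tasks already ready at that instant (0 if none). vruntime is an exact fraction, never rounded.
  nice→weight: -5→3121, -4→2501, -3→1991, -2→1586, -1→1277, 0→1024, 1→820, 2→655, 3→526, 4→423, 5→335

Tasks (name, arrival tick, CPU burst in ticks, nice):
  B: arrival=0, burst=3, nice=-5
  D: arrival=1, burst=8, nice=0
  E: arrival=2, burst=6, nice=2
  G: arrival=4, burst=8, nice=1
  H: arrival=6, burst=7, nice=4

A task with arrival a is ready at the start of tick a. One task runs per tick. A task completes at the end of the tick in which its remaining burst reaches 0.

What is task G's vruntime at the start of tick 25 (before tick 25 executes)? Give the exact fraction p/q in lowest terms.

vruntime(G, start of tick 25) = 5213696/639805

t=0: vr[B=0] → run B
t=1: vr[B=1024/3121 D=1024/3121] → run B
t=2: vr[B=2048/3121 D=1024/3121 E=1024/3121] → run D
t=3: vr[B=2048/3121 D=4145/3121 E=1024/3121] → run E
t=4: vr[B=2048/3121 D=4145/3121 E=3866624/2044255 G=2048/3121] → run B
t=5: vr[D=4145/3121 E=3866624/2044255 G=2048/3121] → run G
t=6: vr[D=4145/3121 E=3866624/2044255 G=1218816/639805 H=4145/3121] → run D
t=7: vr[D=7266/3121 E=3866624/2044255 G=1218816/639805 H=4145/3121] → run H
t=8: vr[D=7266/3121 E=3866624/2044255 G=1218816/639805 H=4949239/1320183] → run E
t=9: vr[D=7266/3121 E=7062528/2044255 G=1218816/639805 H=4949239/1320183] → run G
t=10: vr[D=7266/3121 E=7062528/2044255 G=2017792/639805 H=4949239/1320183] → run D
t=11: vr[D=10387/3121 E=7062528/2044255 G=2017792/639805 H=4949239/1320183] → run G
t=12: vr[D=10387/3121 E=7062528/2044255 G=2816768/639805 H=4949239/1320183] → run D
t=13: vr[D=13508/3121 E=7062528/2044255 G=2816768/639805 H=4949239/1320183] → run E
t=14: vr[D=13508/3121 E=10258432/2044255 G=2816768/639805 H=4949239/1320183] → run H
t=15: vr[D=13508/3121 E=10258432/2044255 G=2816768/639805 H=8145143/1320183] → run D
t=16: vr[D=16629/3121 E=10258432/2044255 G=2816768/639805 H=8145143/1320183] → run G
t=17: vr[D=16629/3121 E=10258432/2044255 G=3615744/639805 H=8145143/1320183] → run E
t=18: vr[D=16629/3121 E=13454336/2044255 G=3615744/639805 H=8145143/1320183] → run D
t=19: vr[D=19750/3121 E=13454336/2044255 G=3615744/639805 H=8145143/1320183] → run G
t=20: vr[D=19750/3121 E=13454336/2044255 G=882944/127961 H=8145143/1320183] → run H
t=21: vr[D=19750/3121 E=13454336/2044255 G=882944/127961 H=3780349/440061] → run D
t=22: vr[D=22871/3121 E=13454336/2044255 G=882944/127961 H=3780349/440061] → run E
t=23: vr[D=22871/3121 E=3330048/408851 G=882944/127961 H=3780349/440061] → run G
t=24: vr[D=22871/3121 E=3330048/408851 G=5213696/639805 H=3780349/440061] → run D
t=25: vr[E=3330048/408851 G=5213696/639805 H=3780349/440061] → run E
t=26: vr[G=5213696/639805 H=3780349/440061] → run G
t=27: vr[G=6012672/639805 H=3780349/440061] → run H
t=28: vr[G=6012672/639805 H=14536951/1320183] → run G
t=29: vr[H=14536951/1320183] → run H
t=30: vr[H=17732855/1320183] → run H
t=31: vr[H=6976253/440061] → run H
t=32: (idle)
t=33: (idle)
t=34: (idle)
t=35: (idle)
t=36: (idle)
t=37: (idle)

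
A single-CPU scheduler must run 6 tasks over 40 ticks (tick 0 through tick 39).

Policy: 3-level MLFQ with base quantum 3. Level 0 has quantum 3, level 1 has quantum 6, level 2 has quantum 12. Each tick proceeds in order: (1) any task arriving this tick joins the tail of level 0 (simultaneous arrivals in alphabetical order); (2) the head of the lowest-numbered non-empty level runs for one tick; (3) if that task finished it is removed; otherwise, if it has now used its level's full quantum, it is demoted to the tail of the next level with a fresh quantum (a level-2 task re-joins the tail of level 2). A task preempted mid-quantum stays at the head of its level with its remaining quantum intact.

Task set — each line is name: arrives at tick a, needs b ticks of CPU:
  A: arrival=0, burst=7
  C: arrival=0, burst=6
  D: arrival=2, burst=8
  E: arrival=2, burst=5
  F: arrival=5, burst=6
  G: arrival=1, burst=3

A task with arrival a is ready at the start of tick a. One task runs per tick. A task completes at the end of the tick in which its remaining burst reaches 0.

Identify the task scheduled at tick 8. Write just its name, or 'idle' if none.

t=0: L0/L1/L2 = AC/-/- → run A
t=1: L0/L1/L2 = ACG/-/- → run A
t=2: L0/L1/L2 = ACGDE/-/- → run A
t=3: L0/L1/L2 = CGDE/A/- → run C
t=4: L0/L1/L2 = CGDE/A/- → run C
t=5: L0/L1/L2 = CGDEF/A/- → run C
t=6: L0/L1/L2 = GDEF/AC/- → run G
t=7: L0/L1/L2 = GDEF/AC/- → run G
t=8: L0/L1/L2 = GDEF/AC/- → run G
t=9: L0/L1/L2 = DEF/AC/- → run D
t=10: L0/L1/L2 = DEF/AC/- → run D
t=11: L0/L1/L2 = DEF/AC/- → run D
t=12: L0/L1/L2 = EF/ACD/- → run E
t=13: L0/L1/L2 = EF/ACD/- → run E
t=14: L0/L1/L2 = EF/ACD/- → run E
t=15: L0/L1/L2 = F/ACDE/- → run F
t=16: L0/L1/L2 = F/ACDE/- → run F
t=17: L0/L1/L2 = F/ACDE/- → run F
t=18: L0/L1/L2 = -/ACDEF/- → run A
t=19: L0/L1/L2 = -/ACDEF/- → run A
t=20: L0/L1/L2 = -/ACDEF/- → run A
t=21: L0/L1/L2 = -/ACDEF/- → run A
t=22: L0/L1/L2 = -/CDEF/- → run C
t=23: L0/L1/L2 = -/CDEF/- → run C
t=24: L0/L1/L2 = -/CDEF/- → run C
t=25: L0/L1/L2 = -/DEF/- → run D
t=26: L0/L1/L2 = -/DEF/- → run D
t=27: L0/L1/L2 = -/DEF/- → run D
t=28: L0/L1/L2 = -/DEF/- → run D
t=29: L0/L1/L2 = -/DEF/- → run D
t=30: L0/L1/L2 = -/EF/- → run E
t=31: L0/L1/L2 = -/EF/- → run E
t=32: L0/L1/L2 = -/F/- → run F
t=33: L0/L1/L2 = -/F/- → run F
t=34: L0/L1/L2 = -/F/- → run F
t=35: (idle)
t=36: (idle)
t=37: (idle)
t=38: (idle)
t=39: (idle)

running at tick 8 = G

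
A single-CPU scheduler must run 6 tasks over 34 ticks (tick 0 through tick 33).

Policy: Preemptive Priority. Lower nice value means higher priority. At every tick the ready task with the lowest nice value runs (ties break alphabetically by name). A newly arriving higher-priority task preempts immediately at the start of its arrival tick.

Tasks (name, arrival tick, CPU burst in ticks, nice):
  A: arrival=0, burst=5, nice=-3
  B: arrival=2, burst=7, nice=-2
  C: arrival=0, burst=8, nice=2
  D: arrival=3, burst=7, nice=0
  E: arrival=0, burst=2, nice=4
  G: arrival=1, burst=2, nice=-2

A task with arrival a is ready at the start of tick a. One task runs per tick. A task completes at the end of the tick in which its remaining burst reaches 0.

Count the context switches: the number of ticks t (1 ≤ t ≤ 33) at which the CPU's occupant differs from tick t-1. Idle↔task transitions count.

context switches = 6

t=0: ready={A,C,E} → run A
t=1: ready={A,C,E,G} → run A
t=2: ready={A,B,C,E,G} → run A
t=3: ready={A,B,C,D,E,G} → run A
t=4: ready={A,B,C,D,E,G} → run A
t=5: ready={B,C,D,E,G} → run B
t=6: ready={B,C,D,E,G} → run B
t=7: ready={B,C,D,E,G} → run B
t=8: ready={B,C,D,E,G} → run B
t=9: ready={B,C,D,E,G} → run B
t=10: ready={B,C,D,E,G} → run B
t=11: ready={B,C,D,E,G} → run B
t=12: ready={C,D,E,G} → run G
t=13: ready={C,D,E,G} → run G
t=14: ready={C,D,E} → run D
t=15: ready={C,D,E} → run D
t=16: ready={C,D,E} → run D
t=17: ready={C,D,E} → run D
t=18: ready={C,D,E} → run D
t=19: ready={C,D,E} → run D
t=20: ready={C,D,E} → run D
t=21: ready={C,E} → run C
t=22: ready={C,E} → run C
t=23: ready={C,E} → run C
t=24: ready={C,E} → run C
t=25: ready={C,E} → run C
t=26: ready={C,E} → run C
t=27: ready={C,E} → run C
t=28: ready={C,E} → run C
t=29: ready={E} → run E
t=30: ready={E} → run E
t=31: (idle)
t=32: (idle)
t=33: (idle)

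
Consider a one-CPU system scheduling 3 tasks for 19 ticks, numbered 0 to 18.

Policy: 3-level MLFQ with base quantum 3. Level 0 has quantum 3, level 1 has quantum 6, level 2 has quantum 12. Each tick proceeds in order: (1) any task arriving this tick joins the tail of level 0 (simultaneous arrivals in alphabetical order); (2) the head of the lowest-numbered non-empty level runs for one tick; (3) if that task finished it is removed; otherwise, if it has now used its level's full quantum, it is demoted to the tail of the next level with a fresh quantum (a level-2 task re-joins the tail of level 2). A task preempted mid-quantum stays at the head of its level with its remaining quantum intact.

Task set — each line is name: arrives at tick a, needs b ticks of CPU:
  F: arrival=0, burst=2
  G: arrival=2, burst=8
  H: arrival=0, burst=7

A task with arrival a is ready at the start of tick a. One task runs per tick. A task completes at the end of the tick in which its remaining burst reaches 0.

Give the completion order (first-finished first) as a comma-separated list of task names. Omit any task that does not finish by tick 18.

t=0: L0/L1/L2 = FH/-/- → run F
t=1: L0/L1/L2 = FH/-/- → run F
t=2: L0/L1/L2 = HG/-/- → run H
t=3: L0/L1/L2 = HG/-/- → run H
t=4: L0/L1/L2 = HG/-/- → run H
t=5: L0/L1/L2 = G/H/- → run G
t=6: L0/L1/L2 = G/H/- → run G
t=7: L0/L1/L2 = G/H/- → run G
t=8: L0/L1/L2 = -/HG/- → run H
t=9: L0/L1/L2 = -/HG/- → run H
t=10: L0/L1/L2 = -/HG/- → run H
t=11: L0/L1/L2 = -/HG/- → run H
t=12: L0/L1/L2 = -/G/- → run G
t=13: L0/L1/L2 = -/G/- → run G
t=14: L0/L1/L2 = -/G/- → run G
t=15: L0/L1/L2 = -/G/- → run G
t=16: L0/L1/L2 = -/G/- → run G
t=17: (idle)
t=18: (idle)

completion order = F, H, G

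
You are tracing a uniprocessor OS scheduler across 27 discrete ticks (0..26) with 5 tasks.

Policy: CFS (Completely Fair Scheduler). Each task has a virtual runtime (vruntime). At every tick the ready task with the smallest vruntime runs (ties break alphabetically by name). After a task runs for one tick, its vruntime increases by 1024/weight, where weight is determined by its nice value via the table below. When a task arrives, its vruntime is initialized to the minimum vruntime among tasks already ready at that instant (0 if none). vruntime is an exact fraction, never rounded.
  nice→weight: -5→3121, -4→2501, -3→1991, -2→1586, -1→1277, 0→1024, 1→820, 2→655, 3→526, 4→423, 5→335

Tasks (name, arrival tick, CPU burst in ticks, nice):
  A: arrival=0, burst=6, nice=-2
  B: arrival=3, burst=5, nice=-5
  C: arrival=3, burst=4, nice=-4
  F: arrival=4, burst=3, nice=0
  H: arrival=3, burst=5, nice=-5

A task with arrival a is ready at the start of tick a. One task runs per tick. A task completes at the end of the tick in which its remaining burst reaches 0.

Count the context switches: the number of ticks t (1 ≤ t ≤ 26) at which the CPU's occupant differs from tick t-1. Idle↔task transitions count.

context switches = 20

t=0: vr[A=0] → run A
t=1: vr[A=512/793] → run A
t=2: vr[A=1024/793] → run A
t=3: vr[A=1536/793 B=1536/793 C=1536/793 H=1536/793] → run A
t=4: vr[A=2048/793 B=1536/793 C=1536/793 F=1536/793 H=1536/793] → run B
t=5: vr[A=2048/793 B=5605888/2474953 C=1536/793 F=1536/793 H=1536/793] → run C
t=6: vr[A=2048/793 B=5605888/2474953 C=76288/32513 F=1536/793 H=1536/793] → run F
t=7: vr[A=2048/793 B=5605888/2474953 C=76288/32513 F=2329/793 H=1536/793] → run H
t=8: vr[A=2048/793 B=5605888/2474953 C=76288/32513 F=2329/793 H=5605888/2474953] → run B
t=9: vr[A=2048/793 B=6417920/2474953 C=76288/32513 F=2329/793 H=5605888/2474953] → run H
t=10: vr[A=2048/793 B=6417920/2474953 C=76288/32513 F=2329/793 H=6417920/2474953] → run C
t=11: vr[A=2048/793 B=6417920/2474953 C=89600/32513 F=2329/793 H=6417920/2474953] → run A
t=12: vr[A=2560/793 B=6417920/2474953 C=89600/32513 F=2329/793 H=6417920/2474953] → run B
t=13: vr[A=2560/793 B=7229952/2474953 C=89600/32513 F=2329/793 H=6417920/2474953] → run H
t=14: vr[A=2560/793 B=7229952/2474953 C=89600/32513 F=2329/793 H=7229952/2474953] → run C
t=15: vr[A=2560/793 B=7229952/2474953 C=102912/32513 F=2329/793 H=7229952/2474953] → run B
t=16: vr[A=2560/793 B=8041984/2474953 C=102912/32513 F=2329/793 H=7229952/2474953] → run H
t=17: vr[A=2560/793 B=8041984/2474953 C=102912/32513 F=2329/793 H=8041984/2474953] → run F
t=18: vr[A=2560/793 B=8041984/2474953 C=102912/32513 F=3122/793 H=8041984/2474953] → run C
t=19: vr[A=2560/793 B=8041984/2474953 F=3122/793 H=8041984/2474953] → run A
t=20: vr[B=8041984/2474953 F=3122/793 H=8041984/2474953] → run B
t=21: vr[F=3122/793 H=8041984/2474953] → run H
t=22: vr[F=3122/793] → run F
t=23: (idle)
t=24: (idle)
t=25: (idle)
t=26: (idle)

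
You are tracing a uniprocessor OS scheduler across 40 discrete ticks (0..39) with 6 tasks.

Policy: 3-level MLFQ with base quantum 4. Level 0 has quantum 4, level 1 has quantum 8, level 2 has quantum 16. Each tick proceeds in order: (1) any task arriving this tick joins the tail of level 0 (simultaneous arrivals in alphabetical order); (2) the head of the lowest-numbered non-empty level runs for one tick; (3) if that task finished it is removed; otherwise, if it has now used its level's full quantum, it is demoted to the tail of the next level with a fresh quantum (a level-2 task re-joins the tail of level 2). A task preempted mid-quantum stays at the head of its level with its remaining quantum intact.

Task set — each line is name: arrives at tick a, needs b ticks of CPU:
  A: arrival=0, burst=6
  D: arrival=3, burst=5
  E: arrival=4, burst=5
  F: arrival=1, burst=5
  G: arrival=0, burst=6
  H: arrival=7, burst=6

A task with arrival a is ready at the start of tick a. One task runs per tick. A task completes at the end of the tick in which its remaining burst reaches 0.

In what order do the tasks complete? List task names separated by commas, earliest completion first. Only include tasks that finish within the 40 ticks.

t=0: L0/L1/L2 = AG/-/- → run A
t=1: L0/L1/L2 = AGF/-/- → run A
t=2: L0/L1/L2 = AGF/-/- → run A
t=3: L0/L1/L2 = AGFD/-/- → run A
t=4: L0/L1/L2 = GFDE/A/- → run G
t=5: L0/L1/L2 = GFDE/A/- → run G
t=6: L0/L1/L2 = GFDE/A/- → run G
t=7: L0/L1/L2 = GFDEH/A/- → run G
t=8: L0/L1/L2 = FDEH/AG/- → run F
t=9: L0/L1/L2 = FDEH/AG/- → run F
t=10: L0/L1/L2 = FDEH/AG/- → run F
t=11: L0/L1/L2 = FDEH/AG/- → run F
t=12: L0/L1/L2 = DEH/AGF/- → run D
t=13: L0/L1/L2 = DEH/AGF/- → run D
t=14: L0/L1/L2 = DEH/AGF/- → run D
t=15: L0/L1/L2 = DEH/AGF/- → run D
t=16: L0/L1/L2 = EH/AGFD/- → run E
t=17: L0/L1/L2 = EH/AGFD/- → run E
t=18: L0/L1/L2 = EH/AGFD/- → run E
t=19: L0/L1/L2 = EH/AGFD/- → run E
t=20: L0/L1/L2 = H/AGFDE/- → run H
t=21: L0/L1/L2 = H/AGFDE/- → run H
t=22: L0/L1/L2 = H/AGFDE/- → run H
t=23: L0/L1/L2 = H/AGFDE/- → run H
t=24: L0/L1/L2 = -/AGFDEH/- → run A
t=25: L0/L1/L2 = -/AGFDEH/- → run A
t=26: L0/L1/L2 = -/GFDEH/- → run G
t=27: L0/L1/L2 = -/GFDEH/- → run G
t=28: L0/L1/L2 = -/FDEH/- → run F
t=29: L0/L1/L2 = -/DEH/- → run D
t=30: L0/L1/L2 = -/EH/- → run E
t=31: L0/L1/L2 = -/H/- → run H
t=32: L0/L1/L2 = -/H/- → run H
t=33: (idle)
t=34: (idle)
t=35: (idle)
t=36: (idle)
t=37: (idle)
t=38: (idle)
t=39: (idle)

completion order = A, G, F, D, E, H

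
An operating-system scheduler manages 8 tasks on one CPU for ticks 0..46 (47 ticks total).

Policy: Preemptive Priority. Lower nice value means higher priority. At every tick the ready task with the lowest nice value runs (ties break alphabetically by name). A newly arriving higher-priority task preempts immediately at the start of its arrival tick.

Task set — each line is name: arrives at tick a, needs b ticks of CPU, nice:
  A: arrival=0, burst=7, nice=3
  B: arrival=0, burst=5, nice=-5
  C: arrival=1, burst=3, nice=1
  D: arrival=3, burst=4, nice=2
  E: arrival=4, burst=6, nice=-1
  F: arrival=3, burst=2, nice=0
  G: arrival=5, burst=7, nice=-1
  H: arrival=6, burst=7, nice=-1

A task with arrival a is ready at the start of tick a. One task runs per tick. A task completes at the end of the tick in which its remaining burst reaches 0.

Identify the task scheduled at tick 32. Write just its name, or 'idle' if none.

running at tick 32 = D

t=0: ready={A,B} → run B
t=1: ready={A,B,C} → run B
t=2: ready={A,B,C} → run B
t=3: ready={A,B,C,D,F} → run B
t=4: ready={A,B,C,D,E,F} → run B
t=5: ready={A,C,D,E,F,G} → run E
t=6: ready={A,C,D,E,F,G,H} → run E
t=7: ready={A,C,D,E,F,G,H} → run E
t=8: ready={A,C,D,E,F,G,H} → run E
t=9: ready={A,C,D,E,F,G,H} → run E
t=10: ready={A,C,D,E,F,G,H} → run E
t=11: ready={A,C,D,F,G,H} → run G
t=12: ready={A,C,D,F,G,H} → run G
t=13: ready={A,C,D,F,G,H} → run G
t=14: ready={A,C,D,F,G,H} → run G
t=15: ready={A,C,D,F,G,H} → run G
t=16: ready={A,C,D,F,G,H} → run G
t=17: ready={A,C,D,F,G,H} → run G
t=18: ready={A,C,D,F,H} → run H
t=19: ready={A,C,D,F,H} → run H
t=20: ready={A,C,D,F,H} → run H
t=21: ready={A,C,D,F,H} → run H
t=22: ready={A,C,D,F,H} → run H
t=23: ready={A,C,D,F,H} → run H
t=24: ready={A,C,D,F,H} → run H
t=25: ready={A,C,D,F} → run F
t=26: ready={A,C,D,F} → run F
t=27: ready={A,C,D} → run C
t=28: ready={A,C,D} → run C
t=29: ready={A,C,D} → run C
t=30: ready={A,D} → run D
t=31: ready={A,D} → run D
t=32: ready={A,D} → run D
t=33: ready={A,D} → run D
t=34: ready={A} → run A
t=35: ready={A} → run A
t=36: ready={A} → run A
t=37: ready={A} → run A
t=38: ready={A} → run A
t=39: ready={A} → run A
t=40: ready={A} → run A
t=41: (idle)
t=42: (idle)
t=43: (idle)
t=44: (idle)
t=45: (idle)
t=46: (idle)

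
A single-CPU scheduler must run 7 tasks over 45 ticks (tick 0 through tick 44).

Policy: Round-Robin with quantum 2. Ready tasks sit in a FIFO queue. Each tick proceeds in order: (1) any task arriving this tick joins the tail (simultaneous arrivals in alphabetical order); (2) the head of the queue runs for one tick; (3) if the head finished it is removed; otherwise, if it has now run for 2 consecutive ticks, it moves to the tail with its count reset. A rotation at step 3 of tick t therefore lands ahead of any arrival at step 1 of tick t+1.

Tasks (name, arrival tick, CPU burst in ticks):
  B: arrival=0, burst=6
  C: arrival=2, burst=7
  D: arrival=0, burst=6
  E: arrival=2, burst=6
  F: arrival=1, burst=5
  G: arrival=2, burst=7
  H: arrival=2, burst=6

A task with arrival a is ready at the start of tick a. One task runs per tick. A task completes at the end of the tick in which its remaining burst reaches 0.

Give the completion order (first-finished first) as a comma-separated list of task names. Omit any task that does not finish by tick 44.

completion order = B, D, F, E, H, C, G

t=0: queue=[B,D] q_used=0 → run B
t=1: queue=[B,D,F] q_used=1 → run B
t=2: queue=[D,F,B,C,E,G,H] q_used=0 → run D
t=3: queue=[D,F,B,C,E,G,H] q_used=1 → run D
t=4: queue=[F,B,C,E,G,H,D] q_used=0 → run F
t=5: queue=[F,B,C,E,G,H,D] q_used=1 → run F
t=6: queue=[B,C,E,G,H,D,F] q_used=0 → run B
t=7: queue=[B,C,E,G,H,D,F] q_used=1 → run B
t=8: queue=[C,E,G,H,D,F,B] q_used=0 → run C
t=9: queue=[C,E,G,H,D,F,B] q_used=1 → run C
t=10: queue=[E,G,H,D,F,B,C] q_used=0 → run E
t=11: queue=[E,G,H,D,F,B,C] q_used=1 → run E
t=12: queue=[G,H,D,F,B,C,E] q_used=0 → run G
t=13: queue=[G,H,D,F,B,C,E] q_used=1 → run G
t=14: queue=[H,D,F,B,C,E,G] q_used=0 → run H
t=15: queue=[H,D,F,B,C,E,G] q_used=1 → run H
t=16: queue=[D,F,B,C,E,G,H] q_used=0 → run D
t=17: queue=[D,F,B,C,E,G,H] q_used=1 → run D
t=18: queue=[F,B,C,E,G,H,D] q_used=0 → run F
t=19: queue=[F,B,C,E,G,H,D] q_used=1 → run F
t=20: queue=[B,C,E,G,H,D,F] q_used=0 → run B
t=21: queue=[B,C,E,G,H,D,F] q_used=1 → run B
t=22: queue=[C,E,G,H,D,F] q_used=0 → run C
t=23: queue=[C,E,G,H,D,F] q_used=1 → run C
t=24: queue=[E,G,H,D,F,C] q_used=0 → run E
t=25: queue=[E,G,H,D,F,C] q_used=1 → run E
t=26: queue=[G,H,D,F,C,E] q_used=0 → run G
t=27: queue=[G,H,D,F,C,E] q_used=1 → run G
t=28: queue=[H,D,F,C,E,G] q_used=0 → run H
t=29: queue=[H,D,F,C,E,G] q_used=1 → run H
t=30: queue=[D,F,C,E,G,H] q_used=0 → run D
t=31: queue=[D,F,C,E,G,H] q_used=1 → run D
t=32: queue=[F,C,E,G,H] q_used=0 → run F
t=33: queue=[C,E,G,H] q_used=0 → run C
t=34: queue=[C,E,G,H] q_used=1 → run C
t=35: queue=[E,G,H,C] q_used=0 → run E
t=36: queue=[E,G,H,C] q_used=1 → run E
t=37: queue=[G,H,C] q_used=0 → run G
t=38: queue=[G,H,C] q_used=1 → run G
t=39: queue=[H,C,G] q_used=0 → run H
t=40: queue=[H,C,G] q_used=1 → run H
t=41: queue=[C,G] q_used=0 → run C
t=42: queue=[G] q_used=0 → run G
t=43: (idle)
t=44: (idle)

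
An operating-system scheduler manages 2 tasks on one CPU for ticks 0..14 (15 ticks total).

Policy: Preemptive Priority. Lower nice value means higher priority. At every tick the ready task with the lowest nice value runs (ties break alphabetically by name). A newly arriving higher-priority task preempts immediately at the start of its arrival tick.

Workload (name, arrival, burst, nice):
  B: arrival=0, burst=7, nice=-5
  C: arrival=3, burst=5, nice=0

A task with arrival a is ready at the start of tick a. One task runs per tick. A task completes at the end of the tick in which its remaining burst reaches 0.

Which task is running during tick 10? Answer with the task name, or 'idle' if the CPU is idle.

t=0: ready={B} → run B
t=1: ready={B} → run B
t=2: ready={B} → run B
t=3: ready={B,C} → run B
t=4: ready={B,C} → run B
t=5: ready={B,C} → run B
t=6: ready={B,C} → run B
t=7: ready={C} → run C
t=8: ready={C} → run C
t=9: ready={C} → run C
t=10: ready={C} → run C
t=11: ready={C} → run C
t=12: (idle)
t=13: (idle)
t=14: (idle)

running at tick 10 = C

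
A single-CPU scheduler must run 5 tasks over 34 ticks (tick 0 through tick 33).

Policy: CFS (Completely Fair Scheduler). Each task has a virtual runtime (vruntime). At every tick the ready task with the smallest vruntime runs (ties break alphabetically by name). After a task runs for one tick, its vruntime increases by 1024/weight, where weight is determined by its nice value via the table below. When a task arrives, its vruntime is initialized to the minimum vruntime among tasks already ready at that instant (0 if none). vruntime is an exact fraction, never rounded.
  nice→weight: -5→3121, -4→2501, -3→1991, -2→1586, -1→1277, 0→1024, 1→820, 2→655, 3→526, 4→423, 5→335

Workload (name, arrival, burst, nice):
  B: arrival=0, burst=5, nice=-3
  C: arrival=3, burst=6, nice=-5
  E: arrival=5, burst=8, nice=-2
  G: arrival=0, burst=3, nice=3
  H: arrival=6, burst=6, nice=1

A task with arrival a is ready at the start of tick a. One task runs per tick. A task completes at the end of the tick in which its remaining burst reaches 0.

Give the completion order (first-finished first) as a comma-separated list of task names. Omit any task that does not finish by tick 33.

completion order = B, C, G, E, H

t=0: vr[B=0 G=0] → run B
t=1: vr[B=1024/1991 G=0] → run G
t=2: vr[B=1024/1991 G=512/263] → run B
t=3: vr[B=2048/1991 C=2048/1991 G=512/263] → run B
t=4: vr[B=3072/1991 C=2048/1991 G=512/263] → run C
t=5: vr[B=3072/1991 C=8430592/6213911 E=8430592/6213911 G=512/263] → run C
t=6: vr[B=3072/1991 C=10469376/6213911 E=8430592/6213911 G=512/263 H=8430592/6213911] → run E
t=7: vr[B=3072/1991 C=10469376/6213911 E=9866981888/4927631423 G=512/263 H=8430592/6213911] → run H
t=8: vr[B=3072/1991 C=10469376/6213911 E=9866981888/4927631423 G=512/263 H=3319032576/1273851755] → run B
t=9: vr[B=4096/1991 C=10469376/6213911 E=9866981888/4927631423 G=512/263 H=3319032576/1273851755] → run C
t=10: vr[B=4096/1991 C=12508160/6213911 E=9866981888/4927631423 G=512/263 H=3319032576/1273851755] → run G
t=11: vr[B=4096/1991 C=12508160/6213911 E=9866981888/4927631423 G=1024/263 H=3319032576/1273851755] → run E
t=12: vr[B=4096/1991 C=12508160/6213911 E=13048504320/4927631423 G=1024/263 H=3319032576/1273851755] → run C
t=13: vr[B=4096/1991 C=14546944/6213911 E=13048504320/4927631423 G=1024/263 H=3319032576/1273851755] → run B
t=14: vr[C=14546944/6213911 E=13048504320/4927631423 G=1024/263 H=3319032576/1273851755] → run C
t=15: vr[C=16585728/6213911 E=13048504320/4927631423 G=1024/263 H=3319032576/1273851755] → run H
t=16: vr[C=16585728/6213911 E=13048504320/4927631423 G=1024/263 H=4909793792/1273851755] → run E
t=17: vr[C=16585728/6213911 E=16230026752/4927631423 G=1024/263 H=4909793792/1273851755] → run C
t=18: vr[E=16230026752/4927631423 G=1024/263 H=4909793792/1273851755] → run E
t=19: vr[E=19411549184/4927631423 G=1024/263 H=4909793792/1273851755] → run H
t=20: vr[E=19411549184/4927631423 G=1024/263 H=6500555008/1273851755] → run G
t=21: vr[E=19411549184/4927631423 H=6500555008/1273851755] → run E
t=22: vr[E=22593071616/4927631423 H=6500555008/1273851755] → run E
t=23: vr[E=25774594048/4927631423 H=6500555008/1273851755] → run H
t=24: vr[E=25774594048/4927631423 H=8091316224/1273851755] → run E
t=25: vr[E=28956116480/4927631423 H=8091316224/1273851755] → run E
t=26: vr[H=8091316224/1273851755] → run H
t=27: vr[H=1936415488/254770351] → run H
t=28: (idle)
t=29: (idle)
t=30: (idle)
t=31: (idle)
t=32: (idle)
t=33: (idle)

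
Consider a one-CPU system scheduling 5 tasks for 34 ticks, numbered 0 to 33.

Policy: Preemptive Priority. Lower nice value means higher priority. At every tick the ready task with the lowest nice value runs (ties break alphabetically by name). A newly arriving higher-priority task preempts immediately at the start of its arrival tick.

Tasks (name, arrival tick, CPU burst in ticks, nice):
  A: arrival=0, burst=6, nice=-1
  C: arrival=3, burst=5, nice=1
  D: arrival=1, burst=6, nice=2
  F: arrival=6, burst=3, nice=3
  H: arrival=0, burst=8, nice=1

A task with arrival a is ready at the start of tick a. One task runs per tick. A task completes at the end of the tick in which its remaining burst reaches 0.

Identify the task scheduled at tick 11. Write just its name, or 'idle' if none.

t=0: ready={A,H} → run A
t=1: ready={A,D,H} → run A
t=2: ready={A,D,H} → run A
t=3: ready={A,C,D,H} → run A
t=4: ready={A,C,D,H} → run A
t=5: ready={A,C,D,H} → run A
t=6: ready={C,D,F,H} → run C
t=7: ready={C,D,F,H} → run C
t=8: ready={C,D,F,H} → run C
t=9: ready={C,D,F,H} → run C
t=10: ready={C,D,F,H} → run C
t=11: ready={D,F,H} → run H
t=12: ready={D,F,H} → run H
t=13: ready={D,F,H} → run H
t=14: ready={D,F,H} → run H
t=15: ready={D,F,H} → run H
t=16: ready={D,F,H} → run H
t=17: ready={D,F,H} → run H
t=18: ready={D,F,H} → run H
t=19: ready={D,F} → run D
t=20: ready={D,F} → run D
t=21: ready={D,F} → run D
t=22: ready={D,F} → run D
t=23: ready={D,F} → run D
t=24: ready={D,F} → run D
t=25: ready={F} → run F
t=26: ready={F} → run F
t=27: ready={F} → run F
t=28: (idle)
t=29: (idle)
t=30: (idle)
t=31: (idle)
t=32: (idle)
t=33: (idle)

running at tick 11 = H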